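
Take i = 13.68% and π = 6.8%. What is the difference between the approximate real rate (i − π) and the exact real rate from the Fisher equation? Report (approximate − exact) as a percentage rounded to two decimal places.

0.44%

Approximate: r ≈ 13.680% − 6.800% = 6.8800%
Exact: (1 + 0.1368)/(1 + 0.0680) − 1 = 6.4419%
Error = 6.8800% − 6.4419% = 0.4381% → 0.44%.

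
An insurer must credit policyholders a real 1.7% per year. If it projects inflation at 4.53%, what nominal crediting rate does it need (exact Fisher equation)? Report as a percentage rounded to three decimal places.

(1 + i) = (1 + r)(1 + π) = 1.01700 × 1.04530 = 1.0630701
i = 1.0630701 − 1, so the required nominal rate is 6.307%.

6.307%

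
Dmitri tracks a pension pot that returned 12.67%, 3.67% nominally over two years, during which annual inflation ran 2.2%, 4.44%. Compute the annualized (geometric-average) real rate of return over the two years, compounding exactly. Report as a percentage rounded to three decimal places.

Nominal growth factor = 1.1267 × 1.0367 = 1.16804989
Price-level growth factor = 1.0220 × 1.0444 = 1.06737680
Real growth factor = 1.16804989 / 1.06737680 = 1.09431823
Annualized real rate = 1.09431823^(1/2) − 1 = 4.6097% → 4.610%.

4.610%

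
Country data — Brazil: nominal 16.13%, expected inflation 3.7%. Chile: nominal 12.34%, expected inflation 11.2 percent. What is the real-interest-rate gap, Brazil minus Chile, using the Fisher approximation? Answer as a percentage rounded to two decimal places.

Brazil: 16.13% − 3.7% = 12.430%
Chile: 12.34% − 11.2% = 1.140%
Differential = 11.290% → 11.29%.

11.29%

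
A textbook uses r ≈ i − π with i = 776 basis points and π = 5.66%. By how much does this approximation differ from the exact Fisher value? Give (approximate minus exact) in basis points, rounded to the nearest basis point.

11 basis points

Approximate: r ≈ 7.760% − 5.660% = 2.1000%
Exact: (1 + 0.0776)/(1 + 0.0566) − 1 = 1.9875%
Error = 2.1000% − 1.9875% = 0.1125% → 11 basis points.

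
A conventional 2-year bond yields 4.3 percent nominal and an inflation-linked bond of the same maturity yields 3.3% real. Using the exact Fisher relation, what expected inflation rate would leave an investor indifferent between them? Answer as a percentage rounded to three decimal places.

(1 + π) = (1 + i)/(1 + r) = 1.04300 / 1.03300 = 1.009681
Break-even inflation = 1.009681 − 1 → 0.968%.

0.968%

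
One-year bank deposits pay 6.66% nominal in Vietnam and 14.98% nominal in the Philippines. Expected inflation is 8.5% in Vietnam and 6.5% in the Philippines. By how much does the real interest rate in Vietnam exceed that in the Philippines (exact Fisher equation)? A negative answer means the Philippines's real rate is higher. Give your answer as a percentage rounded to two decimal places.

-9.66%

Vietnam: (1 + 0.0666)/(1 + 0.0850) − 1 = -1.6959%
The Philippines: (1 + 0.1498)/(1 + 0.0650) − 1 = 7.9624%
Differential = -1.6959% − 7.9624% = -9.6583% → -9.66%.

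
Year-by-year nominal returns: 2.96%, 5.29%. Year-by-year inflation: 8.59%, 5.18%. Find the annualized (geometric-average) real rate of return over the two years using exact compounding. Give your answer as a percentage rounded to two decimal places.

Compound the nominal returns: 1.0296 × 1.0529 = 1.08406584.
Compound inflation: 1.0859 × 1.0518 = 1.14214962.
Deflate: 1.08406584 / 1.14214962 = 0.94914521.
Annualized real rate = 0.94914521^(1/2) − 1 = -2.5759% → -2.58%.

-2.58%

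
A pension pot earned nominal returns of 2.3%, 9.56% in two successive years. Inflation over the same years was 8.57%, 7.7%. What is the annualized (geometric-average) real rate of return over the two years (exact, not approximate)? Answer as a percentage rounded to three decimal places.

Compound the nominal returns: 1.0230 × 1.0956 = 1.12079880.
Compound inflation: 1.0857 × 1.0770 = 1.16929890.
Deflate: 1.12079880 / 1.16929890 = 0.95852207.
Annualized real rate = 0.95852207^(1/2) − 1 = -2.0959% → -2.096%.

-2.096%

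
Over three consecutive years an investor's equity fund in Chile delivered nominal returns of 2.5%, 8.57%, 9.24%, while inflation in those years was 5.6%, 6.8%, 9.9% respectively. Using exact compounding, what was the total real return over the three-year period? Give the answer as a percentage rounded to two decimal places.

Nominal growth factor = 1.0250 × 1.0857 × 1.0924 = 1.215669
Price-level growth factor = 1.0560 × 1.0680 × 1.0990 = 1.239461
Real growth factor = 1.215669 / 1.239461 = 0.980805
Total real return = 0.980805 − 1 → -1.92%.

-1.92%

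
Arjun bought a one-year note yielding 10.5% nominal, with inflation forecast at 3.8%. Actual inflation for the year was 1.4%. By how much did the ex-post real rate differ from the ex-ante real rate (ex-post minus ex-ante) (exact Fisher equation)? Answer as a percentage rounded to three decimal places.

Ex-ante: (1 + 0.1050)/(1 + 0.0380) − 1 = 6.4547%
Ex-post: (1 + 0.1050)/(1 + 0.0140) − 1 = 8.9744%
Difference (ex-post − ex-ante) = 2.5196% → 2.520%.

2.520%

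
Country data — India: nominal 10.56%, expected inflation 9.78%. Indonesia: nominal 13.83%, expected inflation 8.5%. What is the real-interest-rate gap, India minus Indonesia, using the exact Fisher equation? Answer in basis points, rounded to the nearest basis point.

-420 basis points

India: (1 + 0.1056)/(1 + 0.0978) − 1 = 0.7105%
Indonesia: (1 + 0.1383)/(1 + 0.0850) − 1 = 4.9124%
Differential = 0.7105% − 4.9124% = -4.2019% → -420 basis points.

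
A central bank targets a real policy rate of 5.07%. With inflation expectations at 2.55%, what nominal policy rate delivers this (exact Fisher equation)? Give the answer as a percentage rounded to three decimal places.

7.749%

(1 + i) = (1 + r)(1 + π) = 1.05070 × 1.02550 = 1.07749285
i = 1.07749285 − 1, so the required nominal rate is 7.749%.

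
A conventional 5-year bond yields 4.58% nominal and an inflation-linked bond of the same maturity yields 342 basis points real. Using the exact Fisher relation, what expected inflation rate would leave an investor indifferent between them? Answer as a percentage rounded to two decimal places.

1.12%

(1 + π) = (1 + i)/(1 + r) = 1.04580 / 1.03420 = 1.011216
Break-even inflation = 1.011216 − 1 → 1.12%.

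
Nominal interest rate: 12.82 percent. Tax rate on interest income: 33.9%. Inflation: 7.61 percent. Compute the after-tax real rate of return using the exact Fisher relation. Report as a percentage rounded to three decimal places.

0.803%

After-tax nominal return = 12.82% × (1 − 0.339) = 8.47402%.
1 + r = 1.0847402 / 1.07610 = 1.008029
After-tax real rate = 1.008029 − 1 → 0.803%.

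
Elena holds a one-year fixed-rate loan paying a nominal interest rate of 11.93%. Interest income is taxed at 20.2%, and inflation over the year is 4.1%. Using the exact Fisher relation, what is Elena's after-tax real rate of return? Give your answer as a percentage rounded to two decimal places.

5.21%

After-tax nominal return = 11.93% × (1 − 0.202) = 9.52014%.
1 + r = 1.0952014 / 1.04100 = 1.052067
After-tax real rate = 1.052067 − 1 → 5.21%.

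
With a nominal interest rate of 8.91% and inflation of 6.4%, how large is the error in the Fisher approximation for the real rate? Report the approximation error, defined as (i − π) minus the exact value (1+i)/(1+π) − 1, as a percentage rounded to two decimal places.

Approximate: r ≈ 8.910% − 6.400% = 2.5100%
Exact: (1 + 0.0891)/(1 + 0.0640) − 1 = 2.3590%
Error = 2.5100% − 2.3590% = 0.1510% → 0.15%.

0.15%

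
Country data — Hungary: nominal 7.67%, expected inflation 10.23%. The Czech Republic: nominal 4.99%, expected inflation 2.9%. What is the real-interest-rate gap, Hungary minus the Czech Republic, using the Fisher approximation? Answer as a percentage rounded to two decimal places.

Hungary: 7.67% − 10.23% = -2.560%
The Czech Republic: 4.99% − 2.9% = 2.090%
Differential = -4.650% → -4.65%.

-4.65%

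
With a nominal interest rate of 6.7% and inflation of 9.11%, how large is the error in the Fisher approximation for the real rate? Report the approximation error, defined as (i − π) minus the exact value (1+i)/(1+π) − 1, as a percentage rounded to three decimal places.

Approximate: r ≈ 6.700% − 9.110% = -2.4100%
Exact: (1 + 0.0670)/(1 + 0.0911) − 1 = -2.2088%
Error = -2.4100% − (-2.2088%) = -0.2012% → -0.201%.

-0.201%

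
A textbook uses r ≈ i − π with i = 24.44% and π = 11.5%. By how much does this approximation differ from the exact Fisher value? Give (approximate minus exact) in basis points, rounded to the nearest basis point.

133 basis points

Approximate: r ≈ 24.440% − 11.500% = 12.9400%
Exact: (1 + 0.2444)/(1 + 0.1150) − 1 = 11.6054%
Error = 12.9400% − 11.6054% = 1.3346% → 133 basis points.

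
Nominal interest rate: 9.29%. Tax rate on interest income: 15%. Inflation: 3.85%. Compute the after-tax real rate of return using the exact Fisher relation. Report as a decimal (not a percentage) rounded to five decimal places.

0.03896

After-tax nominal return = 9.29% × (1 − 0.15) = 7.8965%.
1 + r = 1.078965 / 1.03850 = 1.0389649
After-tax real rate = 1.0389649 − 1 → 0.03896.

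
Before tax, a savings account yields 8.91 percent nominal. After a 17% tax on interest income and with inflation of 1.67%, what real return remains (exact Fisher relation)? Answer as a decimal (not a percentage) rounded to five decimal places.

0.05631

After-tax nominal return = 8.91% × (1 − 0.17) = 7.3953%.
1 + r = 1.073953 / 1.01670 = 1.056313
After-tax real rate = 1.056313 − 1 → 0.05631.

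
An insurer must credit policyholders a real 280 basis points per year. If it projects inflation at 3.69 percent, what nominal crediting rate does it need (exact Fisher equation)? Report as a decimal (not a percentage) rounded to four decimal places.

(1 + i) = (1 + r)(1 + π) = 1.02800 × 1.03690 = 1.0659332
i = 1.0659332 − 1, so the required nominal rate is 0.0659.

0.0659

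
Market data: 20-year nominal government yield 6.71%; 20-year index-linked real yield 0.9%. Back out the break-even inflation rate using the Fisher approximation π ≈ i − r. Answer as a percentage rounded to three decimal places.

5.810%

π ≈ i − r = 6.71% − 0.9% → 5.810%.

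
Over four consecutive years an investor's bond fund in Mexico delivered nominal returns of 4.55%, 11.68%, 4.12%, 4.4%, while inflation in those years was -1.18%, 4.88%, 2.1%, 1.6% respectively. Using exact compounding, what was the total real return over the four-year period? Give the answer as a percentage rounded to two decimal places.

Nominal growth factor = 1.0455 × 1.1168 × 1.0412 × 1.0440 = 1.269212
Price-level growth factor = 0.9882 × 1.0488 × 1.0210 × 1.0160 = 1.075120
Real growth factor = 1.269212 / 1.075120 = 1.180530
Total real return = 1.180530 − 1 → 18.05%.

18.05%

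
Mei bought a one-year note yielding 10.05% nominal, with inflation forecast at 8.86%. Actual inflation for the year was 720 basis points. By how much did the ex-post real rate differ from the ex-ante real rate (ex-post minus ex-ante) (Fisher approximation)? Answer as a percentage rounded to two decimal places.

Ex-ante: 10.05% − 8.86% = 1.190%
Ex-post: 10.05% − 7.2% = 2.850%
Difference (ex-post − ex-ante) = 1.6600% → 1.66%.

1.66%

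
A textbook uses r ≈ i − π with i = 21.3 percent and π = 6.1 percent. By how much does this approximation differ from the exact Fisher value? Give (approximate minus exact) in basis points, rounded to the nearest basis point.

87 basis points

Approximate: r ≈ 21.300% − 6.100% = 15.2000%
Exact: (1 + 0.2130)/(1 + 0.0610) − 1 = 14.3261%
Error = 15.2000% − 14.3261% = 0.8739% → 87 basis points.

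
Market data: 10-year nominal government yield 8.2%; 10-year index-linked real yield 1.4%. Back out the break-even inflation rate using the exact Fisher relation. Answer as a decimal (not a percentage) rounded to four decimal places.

(1 + π) = (1 + i)/(1 + r) = 1.08200 / 1.01400 = 1.067061
Break-even inflation = 1.067061 − 1 → 0.0671.

0.0671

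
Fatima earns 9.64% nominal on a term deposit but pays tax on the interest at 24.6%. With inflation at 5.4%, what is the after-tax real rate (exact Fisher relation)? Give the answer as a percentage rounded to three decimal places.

1.773%

After-tax nominal return = 9.64% × (1 − 0.246) = 7.26856%.
1 + r = 1.0726856 / 1.05400 = 1.017728
After-tax real rate = 1.017728 − 1 → 1.773%.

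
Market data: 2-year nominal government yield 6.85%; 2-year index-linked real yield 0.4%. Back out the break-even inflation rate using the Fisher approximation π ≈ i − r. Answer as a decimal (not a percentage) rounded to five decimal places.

π ≈ i − r = 6.85% − 0.4% → 0.06450.

0.06450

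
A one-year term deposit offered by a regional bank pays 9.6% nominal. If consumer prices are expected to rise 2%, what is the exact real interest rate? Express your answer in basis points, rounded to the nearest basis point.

By the Fisher relation, 1 + r = (1 + i)/(1 + π).
1 + r = 1.09600 / 1.02000 = 1.074510
r = 1.074510 − 1 = 7.4510%, i.e. 745 basis points.

745 basis points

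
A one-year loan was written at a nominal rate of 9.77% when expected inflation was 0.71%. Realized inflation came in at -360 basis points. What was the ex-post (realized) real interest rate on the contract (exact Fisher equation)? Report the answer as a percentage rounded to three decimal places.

13.869%

Ex-post: (1 + 0.0977)/(1 − 0.0360) − 1 = 13.8693%
So the realized real rate is 13.869%.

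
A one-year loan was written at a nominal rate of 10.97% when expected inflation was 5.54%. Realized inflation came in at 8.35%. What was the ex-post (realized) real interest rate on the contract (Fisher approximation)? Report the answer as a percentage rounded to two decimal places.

Ex-post: 10.97% − 8.35% = 2.620%
So the realized real rate is 2.62%.

2.62%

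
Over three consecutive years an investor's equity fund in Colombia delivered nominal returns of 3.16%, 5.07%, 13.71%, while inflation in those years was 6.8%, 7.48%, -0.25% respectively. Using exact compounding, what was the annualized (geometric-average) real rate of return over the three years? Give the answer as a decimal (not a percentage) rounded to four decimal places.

Compound the nominal returns: 1.0316 × 1.0507 × 1.1371 = 1.23250510.
Compound inflation: 1.0680 × 1.0748 × 0.9975 = 1.14501668.
Deflate: 1.23250510 / 1.14501668 = 1.07640798.
Annualized real rate = 1.07640798^(1/3) − 1 = 2.4847% → 0.0248.

0.0248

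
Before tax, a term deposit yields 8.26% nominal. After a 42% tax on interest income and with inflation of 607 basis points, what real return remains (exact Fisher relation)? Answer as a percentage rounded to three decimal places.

-1.206%

After-tax nominal return = 8.26% × (1 − 0.42) = 4.7908%.
1 + r = 1.047908 / 1.06070 = 0.987940
After-tax real rate = 0.987940 − 1 → -1.206%.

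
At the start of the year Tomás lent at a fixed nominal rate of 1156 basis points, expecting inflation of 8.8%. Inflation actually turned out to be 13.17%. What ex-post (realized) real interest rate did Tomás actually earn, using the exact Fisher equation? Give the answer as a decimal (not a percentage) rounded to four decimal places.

-0.0142

Ex-post: (1 + 0.1156)/(1 + 0.1317) − 1 = -1.4226%
So the realized real rate is -0.0142.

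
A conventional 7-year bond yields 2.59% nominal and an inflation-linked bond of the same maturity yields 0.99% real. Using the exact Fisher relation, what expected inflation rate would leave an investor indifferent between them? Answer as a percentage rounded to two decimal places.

(1 + π) = (1 + i)/(1 + r) = 1.02590 / 1.00990 = 1.015843
Break-even inflation = 1.015843 − 1 → 1.58%.

1.58%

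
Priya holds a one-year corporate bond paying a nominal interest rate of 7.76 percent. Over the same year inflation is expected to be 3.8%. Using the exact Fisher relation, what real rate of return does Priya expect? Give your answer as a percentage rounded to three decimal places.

3.815%

By the Fisher relation, 1 + r = (1 + i)/(1 + π).
1 + r = 1.07760 / 1.03800 = 1.038150
r = 1.038150 − 1 = 3.8150%, i.e. 3.815%.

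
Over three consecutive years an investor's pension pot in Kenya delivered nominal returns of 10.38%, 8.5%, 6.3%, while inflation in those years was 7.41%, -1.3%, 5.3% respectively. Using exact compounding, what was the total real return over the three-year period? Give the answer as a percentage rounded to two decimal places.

Compound the nominal returns: 1.1038 × 1.0850 × 1.0630 = 1.273073.
Compound inflation: 1.0741 × 0.9870 × 1.0530 = 1.116324.
Deflate: 1.273073 / 1.116324 = 1.140416.
Total real return = 1.140416 − 1 → 14.04%.

14.04%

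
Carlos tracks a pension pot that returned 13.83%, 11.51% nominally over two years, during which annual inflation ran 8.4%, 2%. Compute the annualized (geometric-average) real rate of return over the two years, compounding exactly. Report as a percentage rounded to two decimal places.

7.14%

Compound the nominal returns: 1.1383 × 1.1151 = 1.26931833.
Compound inflation: 1.0840 × 1.0200 = 1.10568000.
Deflate: 1.26931833 / 1.10568000 = 1.14799791.
Annualized real rate = 1.14799791^(1/2) − 1 = 7.1447% → 7.14%.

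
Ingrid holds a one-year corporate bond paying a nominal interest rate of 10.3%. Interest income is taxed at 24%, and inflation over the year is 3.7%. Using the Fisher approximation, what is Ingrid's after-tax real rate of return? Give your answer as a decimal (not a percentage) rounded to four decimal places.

After-tax nominal return = 10.3% × (1 − 0.24) = 7.8280%.
r ≈ 7.8280% − 3.7% → 0.0413.

0.0413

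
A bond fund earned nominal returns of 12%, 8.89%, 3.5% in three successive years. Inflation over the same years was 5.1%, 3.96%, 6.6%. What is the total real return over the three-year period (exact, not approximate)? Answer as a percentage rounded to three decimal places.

8.373%

Compound the nominal returns: 1.1200 × 1.0889 × 1.0350 = 1.262253.
Compound inflation: 1.0510 × 1.0396 × 1.0660 = 1.164732.
Deflate: 1.262253 / 1.164732 = 1.083728.
Total real return = 1.083728 − 1 → 8.373%.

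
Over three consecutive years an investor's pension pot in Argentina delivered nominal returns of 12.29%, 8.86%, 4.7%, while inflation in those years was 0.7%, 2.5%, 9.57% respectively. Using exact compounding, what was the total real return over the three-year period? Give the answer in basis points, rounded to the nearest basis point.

Nominal growth factor = 1.1229 × 1.0886 × 1.0470 = 1.279841
Price-level growth factor = 1.0070 × 1.0250 × 1.0957 = 1.130954
Real growth factor = 1.279841 / 1.130954 = 1.131647
Total real return = 1.131647 − 1 → 1316 basis points.

1316 basis points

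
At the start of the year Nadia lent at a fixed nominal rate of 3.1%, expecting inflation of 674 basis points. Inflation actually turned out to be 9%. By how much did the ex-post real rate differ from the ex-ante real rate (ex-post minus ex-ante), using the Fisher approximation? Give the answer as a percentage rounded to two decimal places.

-2.26%

Ex-ante: 3.1% − 6.74% = -3.640%
Ex-post: 3.1% − 9% = -5.900%
Difference (ex-post − ex-ante) = -2.2600% → -2.26%.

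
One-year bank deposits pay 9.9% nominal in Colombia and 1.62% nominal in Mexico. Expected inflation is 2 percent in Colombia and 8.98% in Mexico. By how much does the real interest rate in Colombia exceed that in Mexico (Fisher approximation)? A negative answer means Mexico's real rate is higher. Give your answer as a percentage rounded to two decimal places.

15.26%

Colombia: 9.9% − 2% = 7.900%
Mexico: 1.62% − 8.98% = -7.360%
Differential = 15.260% → 15.26%.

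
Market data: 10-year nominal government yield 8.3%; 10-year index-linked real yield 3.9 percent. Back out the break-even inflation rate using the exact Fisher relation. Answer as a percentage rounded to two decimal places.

4.23%

(1 + π) = (1 + i)/(1 + r) = 1.08300 / 1.03900 = 1.042348
Break-even inflation = 1.042348 − 1 → 4.23%.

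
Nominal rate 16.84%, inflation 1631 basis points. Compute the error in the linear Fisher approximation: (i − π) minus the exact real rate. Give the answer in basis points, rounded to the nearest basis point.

7 basis points

Approximate: r ≈ 16.840% − 16.310% = 0.5300%
Exact: (1 + 0.1684)/(1 + 0.1631) − 1 = 0.4557%
Error = 0.5300% − 0.4557% = 0.0743% → 7 basis points.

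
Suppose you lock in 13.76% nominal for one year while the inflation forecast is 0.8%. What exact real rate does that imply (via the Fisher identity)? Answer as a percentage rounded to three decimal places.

12.857%

1 + r = 1.13760 / 1.00800 = 1.128571
r = 1.128571 − 1 = 12.8571%, i.e. 12.857%.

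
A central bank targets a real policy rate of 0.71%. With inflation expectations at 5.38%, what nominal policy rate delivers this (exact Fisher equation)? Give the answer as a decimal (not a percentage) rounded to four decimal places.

0.0613

(1 + i) = (1 + r)(1 + π) = 1.00710 × 1.05380 = 1.06128198
i = 1.06128198 − 1, so the required nominal rate is 0.0613.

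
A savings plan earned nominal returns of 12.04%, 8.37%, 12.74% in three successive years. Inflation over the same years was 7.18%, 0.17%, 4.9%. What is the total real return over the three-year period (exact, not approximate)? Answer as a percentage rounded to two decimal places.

21.54%

Compound the nominal returns: 1.1204 × 1.0837 × 1.1274 = 1.368864.
Compound inflation: 1.0718 × 1.0017 × 1.0490 = 1.126230.
Deflate: 1.368864 / 1.126230 = 1.215439.
Total real return = 1.215439 − 1 → 21.54%.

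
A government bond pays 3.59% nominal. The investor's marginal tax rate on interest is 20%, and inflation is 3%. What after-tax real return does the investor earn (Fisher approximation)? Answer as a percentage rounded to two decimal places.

-0.13%

After-tax nominal return = 3.59% × (1 − 0.2) = 2.8720%.
r ≈ 2.8720% − 3% → -0.13%.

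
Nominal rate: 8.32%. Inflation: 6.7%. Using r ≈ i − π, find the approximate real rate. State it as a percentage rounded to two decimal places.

1.62%

r ≈ i − π = 8.32% − 6.7% = 1.62%.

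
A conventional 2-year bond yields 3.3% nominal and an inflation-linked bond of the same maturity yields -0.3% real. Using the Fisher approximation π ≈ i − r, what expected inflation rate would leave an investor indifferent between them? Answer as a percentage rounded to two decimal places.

π ≈ i − r = 3.3% − (-0.3%) → 3.60%.

3.60%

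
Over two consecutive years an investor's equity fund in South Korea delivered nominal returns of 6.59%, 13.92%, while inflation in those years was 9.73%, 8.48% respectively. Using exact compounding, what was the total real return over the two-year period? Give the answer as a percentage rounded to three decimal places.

Nominal growth factor = 1.0659 × 1.1392 = 1.214273
Price-level growth factor = 1.0973 × 1.0848 = 1.190351
Real growth factor = 1.214273 / 1.190351 = 1.020097
Total real return = 1.020097 − 1 → 2.010%.

2.010%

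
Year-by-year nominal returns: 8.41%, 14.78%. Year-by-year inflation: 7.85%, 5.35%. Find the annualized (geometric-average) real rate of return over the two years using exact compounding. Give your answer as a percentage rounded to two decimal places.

4.65%

Nominal growth factor = 1.0841 × 1.1478 = 1.24432998
Price-level growth factor = 1.0785 × 1.0535 = 1.13619975
Real growth factor = 1.24432998 / 1.13619975 = 1.09516833
Annualized real rate = 1.09516833^(1/2) − 1 = 4.6503% → 4.65%.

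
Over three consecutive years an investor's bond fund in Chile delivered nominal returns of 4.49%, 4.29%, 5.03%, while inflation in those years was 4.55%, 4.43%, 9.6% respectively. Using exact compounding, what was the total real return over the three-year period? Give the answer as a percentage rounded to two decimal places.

Nominal growth factor = 1.0449 × 1.0429 × 1.0503 = 1.144539
Price-level growth factor = 1.0455 × 1.0443 × 1.0960 = 1.196630
Real growth factor = 1.144539 / 1.196630 = 0.956469
Total real return = 0.956469 − 1 → -4.35%.

-4.35%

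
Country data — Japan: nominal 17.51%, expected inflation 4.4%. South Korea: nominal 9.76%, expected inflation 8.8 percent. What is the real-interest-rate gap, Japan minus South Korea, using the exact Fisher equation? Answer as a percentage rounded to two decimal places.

Japan: (1 + 0.1751)/(1 + 0.0440) − 1 = 12.5575%
South Korea: (1 + 0.0976)/(1 + 0.0880) − 1 = 0.8824%
Differential = 12.5575% − 0.8824% = 11.6751% → 11.68%.

11.68%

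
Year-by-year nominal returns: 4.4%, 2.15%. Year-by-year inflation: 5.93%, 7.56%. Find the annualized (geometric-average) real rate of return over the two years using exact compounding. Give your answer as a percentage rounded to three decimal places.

Nominal growth factor = 1.0440 × 1.0215 = 1.06644600
Price-level growth factor = 1.0593 × 1.0756 = 1.13938308
Real growth factor = 1.06644600 / 1.13938308 = 0.93598546
Annualized real rate = 0.93598546^(1/2) − 1 = -3.2537% → -3.254%.

-3.254%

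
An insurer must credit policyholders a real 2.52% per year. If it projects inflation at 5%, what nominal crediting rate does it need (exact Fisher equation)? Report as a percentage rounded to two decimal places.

7.65%

(1 + i) = (1 + r)(1 + π) = 1.02520 × 1.05000 = 1.07646
i = 1.07646 − 1, so the required nominal rate is 7.65%.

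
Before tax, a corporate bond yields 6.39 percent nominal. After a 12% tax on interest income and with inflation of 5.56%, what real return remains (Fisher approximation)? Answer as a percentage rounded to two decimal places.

0.06%

After-tax nominal return = 6.39% × (1 − 0.12) = 5.6232%.
r ≈ 5.6232% − 5.56% → 0.06%.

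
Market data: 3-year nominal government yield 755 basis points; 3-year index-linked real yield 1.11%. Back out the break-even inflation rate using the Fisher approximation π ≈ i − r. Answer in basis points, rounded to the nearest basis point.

644 basis points

π ≈ i − r = 7.55% − 1.11% → 644 basis points.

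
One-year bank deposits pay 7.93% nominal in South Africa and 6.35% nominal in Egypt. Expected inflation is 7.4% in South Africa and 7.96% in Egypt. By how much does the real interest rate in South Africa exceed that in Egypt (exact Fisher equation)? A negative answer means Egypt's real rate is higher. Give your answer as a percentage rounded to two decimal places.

South Africa: (1 + 0.0793)/(1 + 0.0740) − 1 = 0.4935%
Egypt: (1 + 0.0635)/(1 + 0.0796) − 1 = -1.4913%
Differential = 0.4935% − (-1.4913%) = 1.9848% → 1.98%.

1.98%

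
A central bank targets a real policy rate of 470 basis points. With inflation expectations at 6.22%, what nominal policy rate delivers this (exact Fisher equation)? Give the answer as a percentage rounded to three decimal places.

(1 + i) = (1 + r)(1 + π) = 1.04700 × 1.06220 = 1.1121234
i = 1.1121234 − 1, so the required nominal rate is 11.212%.

11.212%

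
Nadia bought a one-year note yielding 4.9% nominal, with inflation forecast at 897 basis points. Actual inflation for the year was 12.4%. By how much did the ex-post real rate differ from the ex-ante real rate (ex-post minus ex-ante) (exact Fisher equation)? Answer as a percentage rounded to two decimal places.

Ex-ante: (1 + 0.0490)/(1 + 0.0897) − 1 = -3.7350%
Ex-post: (1 + 0.0490)/(1 + 0.1240) − 1 = -6.6726%
Difference (ex-post − ex-ante) = -2.9376% → -2.94%.

-2.94%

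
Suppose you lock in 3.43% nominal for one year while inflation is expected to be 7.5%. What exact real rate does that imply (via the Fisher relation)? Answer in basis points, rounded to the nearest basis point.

1 + r = 1.03430 / 1.07500 = 0.962140
r = 0.962140 − 1 = -3.7860%, i.e. -379 basis points.

-379 basis points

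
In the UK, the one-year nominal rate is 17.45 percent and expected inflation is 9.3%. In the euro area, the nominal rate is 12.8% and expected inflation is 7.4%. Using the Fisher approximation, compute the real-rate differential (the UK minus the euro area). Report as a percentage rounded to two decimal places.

The UK: 17.45% − 9.3% = 8.150%
The euro area: 12.8% − 7.4% = 5.400%
Differential = 2.750% → 2.75%.

2.75%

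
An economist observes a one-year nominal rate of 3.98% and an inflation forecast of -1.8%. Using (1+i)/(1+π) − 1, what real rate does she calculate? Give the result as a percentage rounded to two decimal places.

By the Fisher identity, 1 + r = (1 + i)/(1 + π).
1 + r = 1.03980 / 0.98200 = 1.058859
r = 1.058859 − 1 = 5.8859%, i.e. 5.89%.

5.89%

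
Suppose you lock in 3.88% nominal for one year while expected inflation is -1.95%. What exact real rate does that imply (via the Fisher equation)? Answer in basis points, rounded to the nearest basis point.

By the Fisher equation, 1 + r = (1 + i)/(1 + π).
1 + r = 1.03880 / 0.98050 = 1.059459
r = 1.059459 − 1 = 5.9459%, i.e. 595 basis points.

595 basis points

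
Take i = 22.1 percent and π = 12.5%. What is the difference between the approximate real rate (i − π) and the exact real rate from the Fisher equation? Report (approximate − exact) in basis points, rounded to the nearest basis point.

Approximate: r ≈ 22.100% − 12.500% = 9.6000%
Exact: (1 + 0.2210)/(1 + 0.1250) − 1 = 8.5333%
Error = 9.6000% − 8.5333% = 1.0667% → 107 basis points.

107 basis points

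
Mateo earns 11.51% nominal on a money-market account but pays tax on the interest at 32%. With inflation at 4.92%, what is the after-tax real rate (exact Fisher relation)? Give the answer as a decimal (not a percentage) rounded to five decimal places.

After-tax nominal return = 11.51% × (1 − 0.32) = 7.8268%.
1 + r = 1.078268 / 1.04920 = 1.0277049
After-tax real rate = 1.0277049 − 1 → 0.02770.

0.02770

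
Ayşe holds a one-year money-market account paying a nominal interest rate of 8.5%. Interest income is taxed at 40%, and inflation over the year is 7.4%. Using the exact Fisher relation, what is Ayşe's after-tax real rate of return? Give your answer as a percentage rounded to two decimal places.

-2.14%

After-tax nominal return = 8.5% × (1 − 0.4) = 5.1000%.
1 + r = 1.05100 / 1.07400 = 0.978585
After-tax real rate = 0.978585 − 1 → -2.14%.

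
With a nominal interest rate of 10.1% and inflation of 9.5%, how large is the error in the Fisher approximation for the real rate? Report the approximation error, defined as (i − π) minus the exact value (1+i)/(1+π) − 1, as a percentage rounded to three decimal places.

0.052%

Approximate: r ≈ 10.100% − 9.500% = 0.6000%
Exact: (1 + 0.1010)/(1 + 0.0950) − 1 = 0.5479%
Error = 0.6000% − 0.5479% = 0.0521% → 0.052%.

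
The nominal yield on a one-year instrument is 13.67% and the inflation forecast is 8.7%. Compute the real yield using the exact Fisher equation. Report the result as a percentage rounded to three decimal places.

4.572%

By the Fisher equation, 1 + r = (1 + i)/(1 + π).
1 + r = 1.13670 / 1.08700 = 1.045722
r = 1.045722 − 1 = 4.5722%, i.e. 4.572%.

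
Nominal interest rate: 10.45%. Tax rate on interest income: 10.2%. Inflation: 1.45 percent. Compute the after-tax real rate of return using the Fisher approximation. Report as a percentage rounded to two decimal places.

After-tax nominal return = 10.45% × (1 − 0.102) = 9.3841%.
r ≈ 9.3841% − 1.45% → 7.93%.

7.93%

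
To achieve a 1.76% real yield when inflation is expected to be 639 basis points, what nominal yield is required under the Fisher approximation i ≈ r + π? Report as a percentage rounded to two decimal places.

8.15%

i ≈ r + π = 1.76% + 6.39% = 8.15%.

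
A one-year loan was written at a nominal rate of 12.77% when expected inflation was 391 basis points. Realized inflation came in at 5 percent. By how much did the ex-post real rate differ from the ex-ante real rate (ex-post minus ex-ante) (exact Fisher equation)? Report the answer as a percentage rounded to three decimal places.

-1.127%

Ex-ante: (1 + 0.1277)/(1 + 0.0391) − 1 = 8.5266%
Ex-post: (1 + 0.1277)/(1 + 0.0500) − 1 = 7.4000%
Difference (ex-post − ex-ante) = -1.1266% → -1.127%.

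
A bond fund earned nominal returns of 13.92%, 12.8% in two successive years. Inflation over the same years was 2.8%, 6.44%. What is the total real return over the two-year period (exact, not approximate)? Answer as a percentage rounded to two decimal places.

17.44%

Nominal growth factor = 1.1392 × 1.1280 = 1.285018
Price-level growth factor = 1.0280 × 1.0644 = 1.094203
Real growth factor = 1.285018 / 1.094203 = 1.174387
Total real return = 1.174387 − 1 → 17.44%.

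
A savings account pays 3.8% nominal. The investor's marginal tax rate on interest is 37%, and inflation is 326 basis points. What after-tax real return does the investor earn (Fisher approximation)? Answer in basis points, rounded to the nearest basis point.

After-tax nominal return = 3.8% × (1 − 0.37) = 2.3940%.
r ≈ 2.3940% − 3.26% → -87 basis points.

-87 basis points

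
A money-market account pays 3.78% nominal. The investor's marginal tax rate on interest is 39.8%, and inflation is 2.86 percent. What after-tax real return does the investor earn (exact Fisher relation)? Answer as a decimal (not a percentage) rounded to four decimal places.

After-tax nominal return = 3.78% × (1 − 0.398) = 2.27556%.
1 + r = 1.0227556 / 1.02860 = 0.994318
After-tax real rate = 0.994318 − 1 → -0.0057.

-0.0057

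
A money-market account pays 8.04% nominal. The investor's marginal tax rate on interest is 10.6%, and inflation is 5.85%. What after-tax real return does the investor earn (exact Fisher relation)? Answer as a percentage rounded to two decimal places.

After-tax nominal return = 8.04% × (1 − 0.106) = 7.18776%.
1 + r = 1.0718776 / 1.05850 = 1.012638
After-tax real rate = 1.012638 − 1 → 1.26%.

1.26%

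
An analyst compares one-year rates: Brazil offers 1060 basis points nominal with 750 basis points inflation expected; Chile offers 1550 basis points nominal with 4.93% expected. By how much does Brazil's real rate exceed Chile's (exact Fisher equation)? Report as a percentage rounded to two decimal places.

-7.19%

Brazil: (1 + 0.1060)/(1 + 0.0750) − 1 = 2.8837%
Chile: (1 + 0.1550)/(1 + 0.0493) − 1 = 10.0734%
Differential = 2.8837% − 10.0734% = -7.1897% → -7.19%.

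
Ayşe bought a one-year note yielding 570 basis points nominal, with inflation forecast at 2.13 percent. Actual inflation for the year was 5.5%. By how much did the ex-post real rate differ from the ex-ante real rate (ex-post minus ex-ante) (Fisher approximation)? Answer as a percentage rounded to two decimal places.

Ex-ante: 5.7% − 2.13% = 3.570%
Ex-post: 5.7% − 5.5% = 0.200%
Difference (ex-post − ex-ante) = -3.3700% → -3.37%.

-3.37%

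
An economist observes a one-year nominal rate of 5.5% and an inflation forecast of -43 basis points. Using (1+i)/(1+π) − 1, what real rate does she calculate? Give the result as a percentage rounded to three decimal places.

5.956%

1 + r = 1.05500 / 0.99570 = 1.059556
r = 1.059556 − 1 = 5.9556%, i.e. 5.956%.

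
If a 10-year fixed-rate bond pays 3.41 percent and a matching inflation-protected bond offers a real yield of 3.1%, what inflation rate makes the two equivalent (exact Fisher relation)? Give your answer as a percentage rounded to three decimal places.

0.301%

(1 + π) = (1 + i)/(1 + r) = 1.03410 / 1.03100 = 1.003007
Break-even inflation = 1.003007 − 1 → 0.301%.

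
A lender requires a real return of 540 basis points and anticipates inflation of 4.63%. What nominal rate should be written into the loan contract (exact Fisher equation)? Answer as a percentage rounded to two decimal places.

10.28%

(1 + i) = (1 + r)(1 + π) = 1.05400 × 1.04630 = 1.1028002
i = 1.1028002 − 1, so the required nominal rate is 10.28%.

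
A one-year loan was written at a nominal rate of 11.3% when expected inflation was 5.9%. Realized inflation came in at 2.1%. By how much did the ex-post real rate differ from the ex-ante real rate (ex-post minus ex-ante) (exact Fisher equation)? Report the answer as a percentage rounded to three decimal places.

3.912%

Ex-ante: (1 + 0.1130)/(1 + 0.0590) − 1 = 5.0992%
Ex-post: (1 + 0.1130)/(1 + 0.0210) − 1 = 9.0108%
Difference (ex-post − ex-ante) = 3.9116% → 3.912%.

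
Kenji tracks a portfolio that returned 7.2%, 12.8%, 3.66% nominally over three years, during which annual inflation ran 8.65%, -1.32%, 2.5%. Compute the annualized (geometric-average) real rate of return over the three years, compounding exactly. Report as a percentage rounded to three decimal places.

Nominal growth factor = 1.0720 × 1.1280 × 1.0366 = 1.25347331
Price-level growth factor = 1.0865 × 0.9868 × 1.0250 = 1.09896216
Real growth factor = 1.25347331 / 1.09896216 = 1.14059734
Annualized real rate = 1.14059734^(1/3) − 1 = 4.4826% → 4.483%.

4.483%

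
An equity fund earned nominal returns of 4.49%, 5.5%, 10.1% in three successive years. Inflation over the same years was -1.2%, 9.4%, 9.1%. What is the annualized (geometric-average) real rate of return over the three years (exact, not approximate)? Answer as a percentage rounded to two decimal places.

Nominal growth factor = 1.0449 × 1.0550 × 1.1010 = 1.21370882
Price-level growth factor = 0.9880 × 1.0940 × 1.0910 = 1.17923135
Real growth factor = 1.21370882 / 1.17923135 = 1.02923724
Annualized real rate = 1.02923724^(1/3) − 1 = 0.9652% → 0.97%.

0.97%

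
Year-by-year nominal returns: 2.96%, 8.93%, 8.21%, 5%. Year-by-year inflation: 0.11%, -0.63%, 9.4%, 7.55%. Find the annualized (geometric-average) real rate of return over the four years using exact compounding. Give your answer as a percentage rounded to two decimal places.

Compound the nominal returns: 1.0296 × 1.0893 × 1.0821 × 1.0500 = 1.27430308.
Compound inflation: 1.0011 × 0.9937 × 1.0940 × 1.0755 = 1.17047054.
Deflate: 1.27430308 / 1.17047054 = 1.08871008.
Annualized real rate = 1.08871008^(1/4) − 1 = 2.1476% → 2.15%.

2.15%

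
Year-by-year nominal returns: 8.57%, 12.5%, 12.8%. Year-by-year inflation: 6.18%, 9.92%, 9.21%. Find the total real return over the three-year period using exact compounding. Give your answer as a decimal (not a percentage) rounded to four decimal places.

Nominal growth factor = 1.0857 × 1.1250 × 1.1280 = 1.377753
Price-level growth factor = 1.0618 × 1.0992 × 1.0921 = 1.274623
Real growth factor = 1.377753 / 1.274623 = 1.080910
Total real return = 1.080910 − 1 → 0.0809.

0.0809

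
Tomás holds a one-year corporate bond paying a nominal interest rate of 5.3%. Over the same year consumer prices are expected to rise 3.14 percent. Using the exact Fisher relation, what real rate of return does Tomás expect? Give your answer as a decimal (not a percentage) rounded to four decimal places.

0.0209

1 + r = 1.05300 / 1.03140 = 1.020942
r = 1.020942 − 1 = 2.0942%, i.e. 0.0209.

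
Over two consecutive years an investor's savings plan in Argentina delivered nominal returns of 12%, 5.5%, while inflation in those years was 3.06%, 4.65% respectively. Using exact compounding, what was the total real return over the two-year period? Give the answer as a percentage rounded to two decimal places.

Nominal growth factor = 1.1200 × 1.0550 = 1.181600
Price-level growth factor = 1.0306 × 1.0465 = 1.078523
Real growth factor = 1.181600 / 1.078523 = 1.095572
Total real return = 1.095572 − 1 → 9.56%.

9.56%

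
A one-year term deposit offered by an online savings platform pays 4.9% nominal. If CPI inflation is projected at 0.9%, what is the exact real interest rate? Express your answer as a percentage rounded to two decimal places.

By the Fisher identity, 1 + r = (1 + i)/(1 + π).
1 + r = 1.04900 / 1.00900 = 1.039643
r = 1.039643 − 1 = 3.9643%, i.e. 3.96%.

3.96%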